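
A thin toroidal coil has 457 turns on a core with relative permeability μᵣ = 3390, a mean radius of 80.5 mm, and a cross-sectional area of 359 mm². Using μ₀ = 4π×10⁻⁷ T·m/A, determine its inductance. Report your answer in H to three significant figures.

For a thin toroid, L = μ₀μᵣN²A/(2πR).
L = (4π×10⁻⁷)(3390)(457)²(3.590×10^-4) / (2π×8.050×10^-2 m) = 0.63148 H.

L ≈ 0.631 H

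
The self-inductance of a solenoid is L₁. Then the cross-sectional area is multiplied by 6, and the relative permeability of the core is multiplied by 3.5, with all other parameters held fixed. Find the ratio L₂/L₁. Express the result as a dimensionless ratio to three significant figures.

L₂/L₁ = 21.0

For a solenoid, L ∝ μᵣN²A/ℓ.
L₂/L₁ = (6) × (3.5) = 21.0.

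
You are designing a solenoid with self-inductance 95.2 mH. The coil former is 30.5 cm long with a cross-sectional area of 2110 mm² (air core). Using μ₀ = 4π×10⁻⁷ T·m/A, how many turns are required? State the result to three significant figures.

N ≈ 3310 turns

A = 2110 mm² = 2.110×10^-3 m².
From L = μ₀N²A/ℓ, N = √(Lℓ / (μ₀A)).
N = √[(9.520×10^-2)(0.305) / ((4π×10⁻⁷)×2.110×10^-3)] = √(1.095×10^7) ≈ 3309.2.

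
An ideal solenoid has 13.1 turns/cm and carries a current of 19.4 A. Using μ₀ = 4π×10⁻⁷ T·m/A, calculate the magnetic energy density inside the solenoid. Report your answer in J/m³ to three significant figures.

B = μ₀nI = (4π×10⁻⁷)(1.310×10^3)(19.4) = 3.194×10^-2 T.
u = B²/(2μ₀) = (3.194×10^-2)²/(2×4π×10⁻⁷) = 405.8 J/m³.

u ≈ 406 J/m³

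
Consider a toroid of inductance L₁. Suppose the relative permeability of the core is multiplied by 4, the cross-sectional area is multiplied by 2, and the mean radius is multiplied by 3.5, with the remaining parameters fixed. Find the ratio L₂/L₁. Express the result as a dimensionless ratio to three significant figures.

For a toroid, L ∝ μᵣN²A/R.
L₂/L₁ = (4) × (2) × (3.5)^-1 = 2.29.

L₂/L₁ = 2.29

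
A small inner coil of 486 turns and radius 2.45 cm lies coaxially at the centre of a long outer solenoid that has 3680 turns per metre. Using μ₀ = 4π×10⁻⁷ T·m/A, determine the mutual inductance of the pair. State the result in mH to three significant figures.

M ≈ 4.24 mH

The outer solenoid produces a uniform field B₁ = μ₀n₁I₁ across the inner coil,
so the flux linkage is N₂Φ = N₂B₁A₂ = μ₀n₁N₂A₂·I₁, giving M = μ₀n₁N₂A₂.
A₂ = πr² = π(2.450×10^-2 m)² = 1.886×10^-3 m².
M = (4π×10⁻⁷)(3680)(486)(1.886×10^-3) = 4.238×10^-3 H.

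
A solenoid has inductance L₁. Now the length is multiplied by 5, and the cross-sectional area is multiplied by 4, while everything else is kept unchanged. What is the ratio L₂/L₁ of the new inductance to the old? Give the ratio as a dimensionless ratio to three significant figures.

L₂/L₁ = 0.800

For a solenoid, L ∝ μᵣN²A/ℓ.
L₂/L₁ = (5)^-1 × (4) = 0.800.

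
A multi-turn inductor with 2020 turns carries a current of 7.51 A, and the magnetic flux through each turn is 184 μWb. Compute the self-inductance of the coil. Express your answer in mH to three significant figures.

Self-inductance is defined by L = NΦ_B/I (flux linkage over current).
L = (2020)(1.840×10^-4 Wb)/(7.51 A) = 4.949×10^-2 H.

L ≈ 49.5 mH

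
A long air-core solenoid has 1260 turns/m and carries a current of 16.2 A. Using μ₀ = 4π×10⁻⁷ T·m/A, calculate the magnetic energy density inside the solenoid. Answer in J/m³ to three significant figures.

u ≈ 262 J/m³

B = μ₀nI = (4π×10⁻⁷)(1.260×10^3)(16.2) = 2.565×10^-2 T.
u = B²/(2μ₀) = (2.565×10^-2)²/(2×4π×10⁻⁷) = 261.8 J/m³.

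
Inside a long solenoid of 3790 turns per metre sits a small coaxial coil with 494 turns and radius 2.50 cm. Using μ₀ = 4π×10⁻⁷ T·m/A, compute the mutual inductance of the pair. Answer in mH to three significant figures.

M ≈ 4.62 mH

The outer solenoid produces a uniform field B₁ = μ₀n₁I₁ across the inner coil,
so the flux linkage is N₂Φ = N₂B₁A₂ = μ₀n₁N₂A₂·I₁, giving M = μ₀n₁N₂A₂.
A₂ = πr² = π(2.500×10^-2 m)² = 1.963×10^-3 m².
M = (4π×10⁻⁷)(3790)(494)(1.963×10^-3) = 4.620×10^-3 H.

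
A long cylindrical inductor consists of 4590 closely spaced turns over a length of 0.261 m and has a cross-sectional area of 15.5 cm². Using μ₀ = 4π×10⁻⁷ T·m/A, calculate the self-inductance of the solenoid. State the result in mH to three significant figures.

L ≈ 157 mH

A = 15.5 cm² = 1.550×10^-3 m².
For a long solenoid, L = μ₀N²A/ℓ.
L = (4π×10⁻⁷)(4590)²(1.550×10^-3)/(0.261 m) = 0.1572 H.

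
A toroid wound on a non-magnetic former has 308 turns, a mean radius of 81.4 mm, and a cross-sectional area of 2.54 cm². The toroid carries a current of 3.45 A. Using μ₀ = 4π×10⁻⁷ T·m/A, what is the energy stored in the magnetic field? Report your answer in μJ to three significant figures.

L = μ₀N²A/(2πR) = (4π×10⁻⁷)(308)²(2.540×10^-4)/(2π×8.140×10^-2) = 5.920×10^-5 H.
U = ½LI² = ½(5.920×10^-5)(3.45)² = 3.523×10^-4 J.

U ≈ 352 μJ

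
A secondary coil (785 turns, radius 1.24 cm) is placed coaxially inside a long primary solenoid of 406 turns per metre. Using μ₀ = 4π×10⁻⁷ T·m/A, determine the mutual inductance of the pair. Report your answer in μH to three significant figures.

The outer solenoid produces a uniform field B₁ = μ₀n₁I₁ across the inner coil,
so the flux linkage is N₂Φ = N₂B₁A₂ = μ₀n₁N₂A₂·I₁, giving M = μ₀n₁N₂A₂.
A₂ = πr² = π(1.240×10^-2 m)² = 4.831×10^-4 m².
M = (4π×10⁻⁷)(406)(785)(4.831×10^-4) = 1.9346×10^-4 H.

M ≈ 193 μH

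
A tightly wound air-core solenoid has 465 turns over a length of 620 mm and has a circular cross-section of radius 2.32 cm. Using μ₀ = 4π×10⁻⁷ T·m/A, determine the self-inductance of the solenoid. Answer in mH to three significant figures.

A = πr² = π(2.320×10^-2 m)² = 1.691×10^-3 m².
For a long solenoid, L = μ₀N²A/ℓ.
L = (4π×10⁻⁷)(465)²(1.691×10^-3)/(0.62 m) = 7.411×10^-4 H.

L ≈ 0.741 mH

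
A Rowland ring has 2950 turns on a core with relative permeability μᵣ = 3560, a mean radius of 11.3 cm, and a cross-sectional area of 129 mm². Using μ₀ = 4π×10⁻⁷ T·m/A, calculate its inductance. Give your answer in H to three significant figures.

For a thin toroid, L = μ₀μᵣN²A/(2πR).
L = (4π×10⁻⁷)(3560)(2950)²(1.290×10^-4) / (2π×0.113 m) = 7.074 H.

L ≈ 7.07 H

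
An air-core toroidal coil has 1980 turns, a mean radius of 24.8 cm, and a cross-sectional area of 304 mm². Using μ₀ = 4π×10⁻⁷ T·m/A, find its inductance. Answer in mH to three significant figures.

L ≈ 0.961 mH

For a thin toroid, L = μ₀N²A/(2πR).
L = (4π×10⁻⁷)(1980)²(3.040×10^-4) / (2π×0.248 m) = 9.611×10^-4 H.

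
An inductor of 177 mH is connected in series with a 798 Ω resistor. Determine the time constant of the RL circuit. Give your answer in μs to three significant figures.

τ ≈ 222 μs

τ = L/R = (0.177 H)/(798 Ω) = 2.218×10^-4 s.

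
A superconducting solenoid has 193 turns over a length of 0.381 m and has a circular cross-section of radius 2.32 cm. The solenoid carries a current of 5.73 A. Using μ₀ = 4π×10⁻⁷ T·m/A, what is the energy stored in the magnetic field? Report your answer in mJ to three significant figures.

A = πr² = π(2.320×10^-2 m)² = 1.691×10^-3 m².
L = μ₀N²A/ℓ = (4π×10⁻⁷)(193)²(1.691×10^-3)/(0.381) = 2.077×10^-4 H.
U = ½LI² = ½(2.077×10^-4)(5.73)² = 3.410×10^-3 J.

U ≈ 3.41 mJ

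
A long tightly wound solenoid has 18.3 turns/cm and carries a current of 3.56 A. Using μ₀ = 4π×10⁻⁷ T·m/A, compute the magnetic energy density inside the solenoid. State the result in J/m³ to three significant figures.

u ≈ 26.7 J/m³

B = μ₀nI = (4π×10⁻⁷)(1.830×10^3)(3.56) = 8.187×10^-3 T.
u = B²/(2μ₀) = (8.187×10^-3)²/(2×4π×10⁻⁷) = 26.67 J/m³.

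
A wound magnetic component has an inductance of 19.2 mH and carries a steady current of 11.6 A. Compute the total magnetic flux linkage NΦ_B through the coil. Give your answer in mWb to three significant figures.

NΦ_B ≈ 223 mWb

From L = NΦ_B/I, the flux linkage is NΦ_B = LI.
NΦ_B = (1.920×10^-2 H)(11.6 A) = 0.2227 Wb.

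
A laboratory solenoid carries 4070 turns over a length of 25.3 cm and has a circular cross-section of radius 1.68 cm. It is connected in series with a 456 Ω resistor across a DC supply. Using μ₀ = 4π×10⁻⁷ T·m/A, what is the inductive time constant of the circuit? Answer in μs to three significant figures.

A = πr² = π(1.680×10^-2 m)² = 8.867×10^-4 m².
L = μ₀N²A/ℓ = (4π×10⁻⁷)(4070)²(8.867×10^-4)/(0.253) = 7.295×10^-2 H.
τ = L/R = (7.295×10^-2)/(456) = 1.600×10^-4 s.

τ ≈ 160 μs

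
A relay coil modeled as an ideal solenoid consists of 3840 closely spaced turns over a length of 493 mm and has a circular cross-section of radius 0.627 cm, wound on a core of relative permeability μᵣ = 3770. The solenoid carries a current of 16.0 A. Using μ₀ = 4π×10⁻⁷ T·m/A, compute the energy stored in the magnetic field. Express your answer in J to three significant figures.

U ≈ 2240 J

A = πr² = π(6.270×10^-3 m)² = 1.235×10^-4 m².
L = μ₀μᵣN²A/ℓ = (4π×10⁻⁷)(3770)(3840)²(1.235×10^-4)/(0.493) = 17.5 H.
U = ½LI² = ½(17.5)(16.0)² = 2.240×10^3 J.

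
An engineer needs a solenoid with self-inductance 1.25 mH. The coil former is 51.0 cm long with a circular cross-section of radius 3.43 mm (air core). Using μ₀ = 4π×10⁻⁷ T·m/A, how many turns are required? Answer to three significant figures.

A = πr² = π(3.430×10^-3 m)² = 3.696×10^-5 m².
From L = μ₀N²A/ℓ, N = √(Lℓ / (μ₀A)).
N = √[(1.250×10^-3)(0.51) / ((4π×10⁻⁷)×3.696×10^-5)] = √(1.373×10^7) ≈ 3704.8.

N ≈ 3700 turns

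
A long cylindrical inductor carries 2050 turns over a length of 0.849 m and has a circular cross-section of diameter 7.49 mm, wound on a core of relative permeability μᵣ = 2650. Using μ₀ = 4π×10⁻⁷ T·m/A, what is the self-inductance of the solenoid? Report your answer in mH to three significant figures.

A = π(d/2)² = π(3.745×10^-3 m)² = 4.406×10^-5 m².
For a long solenoid, L = μ₀μᵣN²A/ℓ.
L = (4π×10⁻⁷)(2650)(2050)²(4.406×10^-5)/(0.849 m) = 0.7263 H.

L ≈ 726 mH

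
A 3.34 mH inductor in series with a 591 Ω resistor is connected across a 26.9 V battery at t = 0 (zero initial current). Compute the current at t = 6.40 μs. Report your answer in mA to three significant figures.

τ = L/R = 3.340×10^-3/591 = 5.651×10^-6 s; final current I_∞ = ε/R = 26.9/591 = 4.552×10^-2 A.
I(t) = I_∞(1 − e^(−t/τ)) with t/τ = 1.132.
I = (4.552×10^-2)(1 − e^(−1.132)) = 3.0849×10^-2 A.

I ≈ 30.8 mA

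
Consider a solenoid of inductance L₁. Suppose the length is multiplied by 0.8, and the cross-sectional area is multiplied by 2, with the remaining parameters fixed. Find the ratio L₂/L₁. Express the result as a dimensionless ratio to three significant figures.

L₂/L₁ = 2.50

For a solenoid, L ∝ μᵣN²A/ℓ.
L₂/L₁ = (0.8)^-1 × (2) = 2.50.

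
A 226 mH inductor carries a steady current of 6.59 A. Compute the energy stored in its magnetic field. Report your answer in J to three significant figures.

U ≈ 4.91 J

Stored magnetic energy: U = ½LI².
U = ½(0.226 H)(6.59 A)² = 4.907 J.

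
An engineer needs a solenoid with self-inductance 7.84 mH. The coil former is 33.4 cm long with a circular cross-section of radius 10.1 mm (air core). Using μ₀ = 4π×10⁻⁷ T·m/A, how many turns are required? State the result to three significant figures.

N ≈ 2550 turns

A = πr² = π(1.010×10^-2 m)² = 3.2047×10^-4 m².
From L = μ₀N²A/ℓ, N = √(Lℓ / (μ₀A)).
N = √[(7.840×10^-3)(0.334) / ((4π×10⁻⁷)×3.2047×10^-4)] = √(6.502×10^6) ≈ 2549.9.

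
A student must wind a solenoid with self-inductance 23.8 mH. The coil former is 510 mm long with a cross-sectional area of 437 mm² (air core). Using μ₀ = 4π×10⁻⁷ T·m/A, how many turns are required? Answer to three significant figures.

N ≈ 4700 turns

A = 437 mm² = 4.370×10^-4 m².
From L = μ₀N²A/ℓ, N = √(Lℓ / (μ₀A)).
N = √[(2.380×10^-2)(0.51) / ((4π×10⁻⁷)×4.370×10^-4)] = √(2.210×10^7) ≈ 4701.4.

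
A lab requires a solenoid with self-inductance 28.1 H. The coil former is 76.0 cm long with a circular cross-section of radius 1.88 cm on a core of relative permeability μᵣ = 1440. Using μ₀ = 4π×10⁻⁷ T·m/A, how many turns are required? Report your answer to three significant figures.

N ≈ 3260 turns

A = πr² = π(1.880×10^-2 m)² = 1.110×10^-3 m².
From L = μ₀μᵣN²A/ℓ, N = √(Lℓ / (μ₀μᵣA)).
N = √[(28.1)(0.76) / ((4π×10⁻⁷)(1440)×1.110×10^-3)] = √(1.063×10^7) ≈ 3260.2.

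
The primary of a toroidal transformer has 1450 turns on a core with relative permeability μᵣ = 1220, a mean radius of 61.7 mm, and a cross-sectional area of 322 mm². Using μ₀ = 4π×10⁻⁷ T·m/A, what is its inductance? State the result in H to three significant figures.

For a thin toroid, L = μ₀μᵣN²A/(2πR).
L = (4π×10⁻⁷)(1220)(1450)²(3.220×10^-4) / (2π×6.170×10^-2 m) = 2.677 H.

L ≈ 2.68 H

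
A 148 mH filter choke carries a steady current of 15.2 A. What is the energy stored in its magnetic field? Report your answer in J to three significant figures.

Stored magnetic energy: U = ½LI².
U = ½(0.148 H)(15.2 A)² = 17.1 J.

U ≈ 17.1 J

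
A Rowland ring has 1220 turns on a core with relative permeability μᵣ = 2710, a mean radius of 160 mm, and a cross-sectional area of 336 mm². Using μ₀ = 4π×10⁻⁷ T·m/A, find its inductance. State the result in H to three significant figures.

L ≈ 1.69 H

For a thin toroid, L = μ₀μᵣN²A/(2πR).
L = (4π×10⁻⁷)(2710)(1220)²(3.360×10^-4) / (2π×0.16 m) = 1.694 H.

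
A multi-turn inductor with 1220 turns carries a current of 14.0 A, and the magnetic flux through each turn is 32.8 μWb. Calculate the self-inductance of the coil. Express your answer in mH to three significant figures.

L ≈ 2.86 mH

Self-inductance is defined by L = NΦ_B/I (flux linkage over current).
L = (1220)(3.280×10^-5 Wb)/(14.0 A) = 2.858×10^-3 H.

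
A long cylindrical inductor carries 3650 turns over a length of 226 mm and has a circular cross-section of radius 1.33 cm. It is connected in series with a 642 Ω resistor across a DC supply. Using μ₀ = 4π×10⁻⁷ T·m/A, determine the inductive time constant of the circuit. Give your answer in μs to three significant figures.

A = πr² = π(1.330×10^-2 m)² = 5.557×10^-4 m².
L = μ₀N²A/ℓ = (4π×10⁻⁷)(3650)²(5.557×10^-4)/(0.226) = 4.117×10^-2 H.
τ = L/R = (4.117×10^-2)/(642) = 6.412×10^-5 s.

τ ≈ 64.1 μs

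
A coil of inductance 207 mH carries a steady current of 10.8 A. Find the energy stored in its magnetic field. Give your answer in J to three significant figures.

Stored magnetic energy: U = ½LI².
U = ½(0.207 H)(10.8 A)² = 12.07 J.

U ≈ 12.1 J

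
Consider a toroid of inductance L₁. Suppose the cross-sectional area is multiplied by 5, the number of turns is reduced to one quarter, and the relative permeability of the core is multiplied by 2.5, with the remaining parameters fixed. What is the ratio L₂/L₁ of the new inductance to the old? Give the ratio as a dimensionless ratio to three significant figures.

For a toroid, L ∝ μᵣN²A/R.
L₂/L₁ = (5) × (0.25)^2 × (2.5) = 0.781.

L₂/L₁ = 0.781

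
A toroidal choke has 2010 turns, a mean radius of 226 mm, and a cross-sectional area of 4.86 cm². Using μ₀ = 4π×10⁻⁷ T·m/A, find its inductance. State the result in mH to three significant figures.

L ≈ 1.74 mH

For a thin toroid, L = μ₀N²A/(2πR).
L = (4π×10⁻⁷)(2010)²(4.860×10^-4) / (2π×0.226 m) = 1.738×10^-3 H.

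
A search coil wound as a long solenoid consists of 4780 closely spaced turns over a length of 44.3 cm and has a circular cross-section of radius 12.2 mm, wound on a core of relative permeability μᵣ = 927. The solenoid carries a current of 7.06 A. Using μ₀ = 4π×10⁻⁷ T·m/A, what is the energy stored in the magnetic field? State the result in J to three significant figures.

A = πr² = π(1.220×10^-2 m)² = 4.676×10^-4 m².
L = μ₀μᵣN²A/ℓ = (4π×10⁻⁷)(927)(4780)²(4.676×10^-4)/(0.443) = 28.09 H.
U = ½LI² = ½(28.09)(7.06)² = 700.1 J.

U ≈ 700 J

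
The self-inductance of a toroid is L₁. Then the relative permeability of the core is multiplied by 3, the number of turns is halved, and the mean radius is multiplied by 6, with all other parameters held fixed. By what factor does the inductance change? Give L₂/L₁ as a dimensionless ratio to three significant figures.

For a toroid, L ∝ μᵣN²A/R.
L₂/L₁ = (3) × (0.5)^2 × (6)^-1 = 0.125.

L₂/L₁ = 0.125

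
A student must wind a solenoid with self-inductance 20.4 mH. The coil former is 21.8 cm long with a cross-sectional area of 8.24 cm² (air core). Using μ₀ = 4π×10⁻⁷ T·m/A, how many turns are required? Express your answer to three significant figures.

N ≈ 2070 turns

A = 8.24 cm² = 8.240×10^-4 m².
From L = μ₀N²A/ℓ, N = √(Lℓ / (μ₀A)).
N = √[(2.040×10^-2)(0.218) / ((4π×10⁻⁷)×8.240×10^-4)] = √(4.2949×10^6) ≈ 2072.4.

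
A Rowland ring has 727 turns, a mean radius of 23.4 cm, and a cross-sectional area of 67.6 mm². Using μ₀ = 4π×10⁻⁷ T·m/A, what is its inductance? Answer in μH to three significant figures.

L ≈ 30.5 μH

For a thin toroid, L = μ₀N²A/(2πR).
L = (4π×10⁻⁷)(727)²(6.760×10^-5) / (2π×0.234 m) = 3.054×10^-5 H.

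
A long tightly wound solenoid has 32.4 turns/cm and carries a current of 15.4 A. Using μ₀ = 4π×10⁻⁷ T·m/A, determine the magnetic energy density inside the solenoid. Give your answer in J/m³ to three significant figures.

u ≈ 1560 J/m³

B = μ₀nI = (4π×10⁻⁷)(3.240×10^3)(15.4) = 6.270×10^-2 T.
u = B²/(2μ₀) = (6.270×10^-2)²/(2×4π×10⁻⁷) = 1.564×10^3 J/m³.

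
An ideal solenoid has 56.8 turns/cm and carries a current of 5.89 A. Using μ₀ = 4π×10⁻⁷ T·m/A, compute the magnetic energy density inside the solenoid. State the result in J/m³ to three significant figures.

u ≈ 703 J/m³

B = μ₀nI = (4π×10⁻⁷)(5.680×10^3)(5.89) = 4.204×10^-2 T.
u = B²/(2μ₀) = (4.204×10^-2)²/(2×4π×10⁻⁷) = 703.2 J/m³.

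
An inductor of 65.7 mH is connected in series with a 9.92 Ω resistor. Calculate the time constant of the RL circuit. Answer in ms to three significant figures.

τ = L/R = (6.570×10^-2 H)/(9.92 Ω) = 6.623×10^-3 s.

τ ≈ 6.62 ms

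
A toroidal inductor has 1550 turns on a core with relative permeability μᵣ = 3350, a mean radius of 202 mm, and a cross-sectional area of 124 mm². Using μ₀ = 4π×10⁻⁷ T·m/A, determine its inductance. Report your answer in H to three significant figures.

L ≈ 0.988 H

For a thin toroid, L = μ₀μᵣN²A/(2πR).
L = (4π×10⁻⁷)(3350)(1550)²(1.240×10^-4) / (2π×0.202 m) = 0.9881 H.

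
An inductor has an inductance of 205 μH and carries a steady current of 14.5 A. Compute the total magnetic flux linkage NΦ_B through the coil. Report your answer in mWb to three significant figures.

NΦ_B ≈ 2.97 mWb

From L = NΦ_B/I, the flux linkage is NΦ_B = LI.
NΦ_B = (2.050×10^-4 H)(14.5 A) = 2.972×10^-3 Wb.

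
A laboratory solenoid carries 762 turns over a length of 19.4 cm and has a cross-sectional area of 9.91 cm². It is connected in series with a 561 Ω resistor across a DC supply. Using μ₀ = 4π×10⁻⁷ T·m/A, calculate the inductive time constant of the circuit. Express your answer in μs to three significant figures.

A = 9.91 cm² = 9.910×10^-4 m².
L = μ₀N²A/ℓ = (4π×10⁻⁷)(762)²(9.910×10^-4)/(0.194) = 3.727×10^-3 H.
τ = L/R = (3.727×10^-3)/(561) = 6.644×10^-6 s.

τ ≈ 6.64 μs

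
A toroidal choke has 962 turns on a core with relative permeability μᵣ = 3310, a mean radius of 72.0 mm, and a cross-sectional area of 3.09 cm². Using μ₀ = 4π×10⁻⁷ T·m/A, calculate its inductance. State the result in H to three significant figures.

L ≈ 2.63 H

For a thin toroid, L = μ₀μᵣN²A/(2πR).
L = (4π×10⁻⁷)(3310)(962)²(3.090×10^-4) / (2π×7.200×10^-2 m) = 2.629 H.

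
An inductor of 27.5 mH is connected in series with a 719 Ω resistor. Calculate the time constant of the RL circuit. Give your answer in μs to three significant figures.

τ ≈ 38.2 μs

τ = L/R = (2.750×10^-2 H)/(719 Ω) = 3.8248×10^-5 s.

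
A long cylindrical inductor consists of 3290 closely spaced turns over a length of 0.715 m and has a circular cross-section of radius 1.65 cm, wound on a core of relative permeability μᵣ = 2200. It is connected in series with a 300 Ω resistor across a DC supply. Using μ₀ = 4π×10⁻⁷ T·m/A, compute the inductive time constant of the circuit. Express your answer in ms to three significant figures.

τ ≈ 119 ms

A = πr² = π(1.650×10^-2 m)² = 8.553×10^-4 m².
L = μ₀μᵣN²A/ℓ = (4π×10⁻⁷)(2200)(3290)²(8.553×10^-4)/(0.715) = 35.8 H.
τ = L/R = (35.8)/(300) = 0.1193 s.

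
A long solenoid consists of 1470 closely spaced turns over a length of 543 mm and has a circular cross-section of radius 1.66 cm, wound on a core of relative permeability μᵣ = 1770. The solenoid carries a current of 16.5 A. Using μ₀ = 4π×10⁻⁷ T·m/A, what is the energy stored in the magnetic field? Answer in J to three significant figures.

A = πr² = π(1.660×10^-2 m)² = 8.657×10^-4 m².
L = μ₀μᵣN²A/ℓ = (4π×10⁻⁷)(1770)(1470)²(8.657×10^-4)/(0.543) = 7.663 H.
U = ½LI² = ½(7.663)(16.5)² = 1.043×10^3 J.

U ≈ 1040 J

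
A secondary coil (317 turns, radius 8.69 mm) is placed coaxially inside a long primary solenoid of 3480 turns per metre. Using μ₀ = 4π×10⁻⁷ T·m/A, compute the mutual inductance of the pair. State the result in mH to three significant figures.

M ≈ 0.329 mH

The outer solenoid produces a uniform field B₁ = μ₀n₁I₁ across the inner coil,
so the flux linkage is N₂Φ = N₂B₁A₂ = μ₀n₁N₂A₂·I₁, giving M = μ₀n₁N₂A₂.
A₂ = πr² = π(8.690×10^-3 m)² = 2.372×10^-4 m².
M = (4π×10⁻⁷)(3480)(317)(2.372×10^-4) = 3.289×10^-4 H.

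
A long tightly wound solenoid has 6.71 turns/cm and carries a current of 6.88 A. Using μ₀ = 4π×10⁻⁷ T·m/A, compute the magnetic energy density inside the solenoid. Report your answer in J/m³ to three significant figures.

u ≈ 13.4 J/m³

B = μ₀nI = (4π×10⁻⁷)(671)(6.88) = 5.801×10^-3 T.
u = B²/(2μ₀) = (5.801×10^-3)²/(2×4π×10⁻⁷) = 13.39 J/m³.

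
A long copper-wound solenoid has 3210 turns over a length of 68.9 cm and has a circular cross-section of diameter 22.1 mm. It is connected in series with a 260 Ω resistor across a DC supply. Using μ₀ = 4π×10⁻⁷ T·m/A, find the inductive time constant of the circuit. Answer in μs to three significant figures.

τ ≈ 27.7 μs

A = π(d/2)² = π(1.105×10^-2 m)² = 3.836×10^-4 m².
L = μ₀N²A/ℓ = (4π×10⁻⁷)(3210)²(3.836×10^-4)/(0.689) = 7.209×10^-3 H.
τ = L/R = (7.209×10^-3)/(260) = 2.773×10^-5 s.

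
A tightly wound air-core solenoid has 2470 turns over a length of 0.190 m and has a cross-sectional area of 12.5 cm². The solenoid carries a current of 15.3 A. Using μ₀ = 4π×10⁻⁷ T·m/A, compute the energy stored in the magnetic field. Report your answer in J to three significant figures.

U ≈ 5.90 J

A = 12.5 cm² = 1.250×10^-3 m².
L = μ₀N²A/ℓ = (4π×10⁻⁷)(2470)²(1.250×10^-3)/(0.19) = 5.044×10^-2 H.
U = ½LI² = ½(5.044×10^-2)(15.3)² = 5.904 J.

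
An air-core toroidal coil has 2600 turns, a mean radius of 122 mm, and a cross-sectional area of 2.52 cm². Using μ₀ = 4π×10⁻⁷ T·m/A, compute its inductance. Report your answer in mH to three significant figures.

For a thin toroid, L = μ₀N²A/(2πR).
L = (4π×10⁻⁷)(2600)²(2.520×10^-4) / (2π×0.122 m) = 2.793×10^-3 H.

L ≈ 2.79 mH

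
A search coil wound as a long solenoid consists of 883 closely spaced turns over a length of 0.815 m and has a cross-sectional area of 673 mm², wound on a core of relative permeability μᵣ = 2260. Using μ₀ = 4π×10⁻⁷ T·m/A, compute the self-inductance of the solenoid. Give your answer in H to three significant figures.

L ≈ 1.83 H

A = 673 mm² = 6.730×10^-4 m².
For a long solenoid, L = μ₀μᵣN²A/ℓ.
L = (4π×10⁻⁷)(2260)(883)²(6.730×10^-4)/(0.815 m) = 1.829 H.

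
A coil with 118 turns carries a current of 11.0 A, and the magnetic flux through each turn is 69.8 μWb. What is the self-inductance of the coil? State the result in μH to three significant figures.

L ≈ 749 μH

Self-inductance is defined by L = NΦ_B/I (flux linkage over current).
L = (118)(6.980×10^-5 Wb)/(11.0 A) = 7.488×10^-4 H.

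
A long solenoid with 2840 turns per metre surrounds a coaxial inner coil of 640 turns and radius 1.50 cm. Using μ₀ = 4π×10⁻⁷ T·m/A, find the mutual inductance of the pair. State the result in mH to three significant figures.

The outer solenoid produces a uniform field B₁ = μ₀n₁I₁ across the inner coil,
so the flux linkage is N₂Φ = N₂B₁A₂ = μ₀n₁N₂A₂·I₁, giving M = μ₀n₁N₂A₂.
A₂ = πr² = π(1.500×10^-2 m)² = 7.069×10^-4 m².
M = (4π×10⁻⁷)(2840)(640)(7.069×10^-4) = 1.6145×10^-3 H.

M ≈ 1.61 mH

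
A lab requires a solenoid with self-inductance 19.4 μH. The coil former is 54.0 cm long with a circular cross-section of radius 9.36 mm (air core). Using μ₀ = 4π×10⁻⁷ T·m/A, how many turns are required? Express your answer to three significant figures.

A = πr² = π(9.360×10^-3 m)² = 2.752×10^-4 m².
From L = μ₀N²A/ℓ, N = √(Lℓ / (μ₀A)).
N = √[(1.940×10^-5)(0.54) / ((4π×10⁻⁷)×2.752×10^-4)] = √(3.029×10^4) ≈ 174.0.

N ≈ 174 turns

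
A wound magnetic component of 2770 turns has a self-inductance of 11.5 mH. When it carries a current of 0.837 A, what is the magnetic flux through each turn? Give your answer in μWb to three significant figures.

From L = NΦ_B/I, the flux per turn is Φ_B = LI/N.
Φ_B = (1.150×10^-2 H)(0.837 A)/2770 = 3.4749×10^-6 Wb.

Φ_B ≈ 3.47 μWb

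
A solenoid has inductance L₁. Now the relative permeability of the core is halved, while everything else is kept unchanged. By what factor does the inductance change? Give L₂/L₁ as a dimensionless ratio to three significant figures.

L₂/L₁ = 0.500

For a solenoid, L ∝ μᵣN²A/ℓ.
L₂/L₁ = (0.5) = 0.500.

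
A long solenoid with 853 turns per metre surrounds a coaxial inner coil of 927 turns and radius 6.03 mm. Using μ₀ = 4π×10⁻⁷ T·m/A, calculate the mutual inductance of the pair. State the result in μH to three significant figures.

M ≈ 114 μH

The outer solenoid produces a uniform field B₁ = μ₀n₁I₁ across the inner coil,
so the flux linkage is N₂Φ = N₂B₁A₂ = μ₀n₁N₂A₂·I₁, giving M = μ₀n₁N₂A₂.
A₂ = πr² = π(6.030×10^-3 m)² = 1.142×10^-4 m².
M = (4π×10⁻⁷)(853)(927)(1.142×10^-4) = 1.135×10^-4 H.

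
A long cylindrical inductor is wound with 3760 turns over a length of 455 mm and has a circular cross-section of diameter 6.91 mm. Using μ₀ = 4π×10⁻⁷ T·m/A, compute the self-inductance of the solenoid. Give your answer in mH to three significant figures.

L ≈ 1.46 mH

A = π(d/2)² = π(3.455×10^-3 m)² = 3.750×10^-5 m².
For a long solenoid, L = μ₀N²A/ℓ.
L = (4π×10⁻⁷)(3760)²(3.750×10^-5)/(0.455 m) = 1.464×10^-3 H.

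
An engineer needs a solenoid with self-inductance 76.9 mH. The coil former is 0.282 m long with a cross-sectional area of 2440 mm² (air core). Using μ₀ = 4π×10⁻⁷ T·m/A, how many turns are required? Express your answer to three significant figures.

A = 2440 mm² = 2.440×10^-3 m².
From L = μ₀N²A/ℓ, N = √(Lℓ / (μ₀A)).
N = √[(7.690×10^-2)(0.282) / ((4π×10⁻⁷)×2.440×10^-3)] = √(7.073×10^6) ≈ 2659.4.

N ≈ 2660 turns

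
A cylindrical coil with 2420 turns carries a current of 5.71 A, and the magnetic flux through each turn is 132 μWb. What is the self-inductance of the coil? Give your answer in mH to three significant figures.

Self-inductance is defined by L = NΦ_B/I (flux linkage over current).
L = (2420)(1.320×10^-4 Wb)/(5.71 A) = 5.594×10^-2 H.

L ≈ 55.9 mH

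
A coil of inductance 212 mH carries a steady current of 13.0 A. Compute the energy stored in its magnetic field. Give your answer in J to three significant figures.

Stored magnetic energy: U = ½LI².
U = ½(0.212 H)(13.0 A)² = 17.91 J.

U ≈ 17.9 J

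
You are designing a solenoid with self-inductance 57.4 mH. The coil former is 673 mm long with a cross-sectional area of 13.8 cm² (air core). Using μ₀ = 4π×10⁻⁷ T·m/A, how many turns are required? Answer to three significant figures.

N ≈ 4720 turns

A = 13.8 cm² = 1.380×10^-3 m².
From L = μ₀N²A/ℓ, N = √(Lℓ / (μ₀A)).
N = √[(5.740×10^-2)(0.673) / ((4π×10⁻⁷)×1.380×10^-3)] = √(2.228×10^7) ≈ 4719.8.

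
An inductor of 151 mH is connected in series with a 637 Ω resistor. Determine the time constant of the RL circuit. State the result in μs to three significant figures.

τ ≈ 237 μs

τ = L/R = (0.151 H)/(637 Ω) = 2.370×10^-4 s.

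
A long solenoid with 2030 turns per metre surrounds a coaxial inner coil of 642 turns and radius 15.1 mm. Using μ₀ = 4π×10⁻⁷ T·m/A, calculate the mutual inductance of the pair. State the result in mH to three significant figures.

M ≈ 1.17 mH

The outer solenoid produces a uniform field B₁ = μ₀n₁I₁ across the inner coil,
so the flux linkage is N₂Φ = N₂B₁A₂ = μ₀n₁N₂A₂·I₁, giving M = μ₀n₁N₂A₂.
A₂ = πr² = π(1.510×10^-2 m)² = 7.163×10^-4 m².
M = (4π×10⁻⁷)(2030)(642)(7.163×10^-4) = 1.173×10^-3 H.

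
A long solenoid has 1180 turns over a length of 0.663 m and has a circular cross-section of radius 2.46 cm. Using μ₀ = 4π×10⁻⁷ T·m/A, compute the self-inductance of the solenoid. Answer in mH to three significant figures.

A = πr² = π(2.460×10^-2 m)² = 1.901×10^-3 m².
For a long solenoid, L = μ₀N²A/ℓ.
L = (4π×10⁻⁷)(1180)²(1.901×10^-3)/(0.663 m) = 5.017×10^-3 H.

L ≈ 5.02 mH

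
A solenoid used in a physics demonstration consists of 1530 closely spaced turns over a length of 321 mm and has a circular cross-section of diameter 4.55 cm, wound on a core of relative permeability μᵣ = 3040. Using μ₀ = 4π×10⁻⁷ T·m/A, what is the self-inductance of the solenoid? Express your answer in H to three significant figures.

L ≈ 45.3 H

A = π(d/2)² = π(2.275×10^-2 m)² = 1.626×10^-3 m².
For a long solenoid, L = μ₀μᵣN²A/ℓ.
L = (4π×10⁻⁷)(3040)(1530)²(1.626×10^-3)/(0.321 m) = 45.3 H.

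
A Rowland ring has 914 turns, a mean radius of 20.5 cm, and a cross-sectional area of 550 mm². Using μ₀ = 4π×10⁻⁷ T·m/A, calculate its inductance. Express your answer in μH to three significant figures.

L ≈ 448 μH

For a thin toroid, L = μ₀N²A/(2πR).
L = (4π×10⁻⁷)(914)²(5.500×10^-4) / (2π×0.205 m) = 4.483×10^-4 H.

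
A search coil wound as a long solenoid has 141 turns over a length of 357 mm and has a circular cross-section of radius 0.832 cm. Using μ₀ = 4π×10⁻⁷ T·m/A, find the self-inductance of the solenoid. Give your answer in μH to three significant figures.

L ≈ 15.2 μH

A = πr² = π(8.320×10^-3 m)² = 2.1747×10^-4 m².
For a long solenoid, L = μ₀N²A/ℓ.
L = (4π×10⁻⁷)(141)²(2.1747×10^-4)/(0.357 m) = 1.522×10^-5 H.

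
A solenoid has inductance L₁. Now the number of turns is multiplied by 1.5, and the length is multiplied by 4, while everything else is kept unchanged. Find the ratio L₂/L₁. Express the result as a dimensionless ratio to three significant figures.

L₂/L₁ = 0.563

For a solenoid, L ∝ μᵣN²A/ℓ.
L₂/L₁ = (1.5)^2 × (4)^-1 = 0.563.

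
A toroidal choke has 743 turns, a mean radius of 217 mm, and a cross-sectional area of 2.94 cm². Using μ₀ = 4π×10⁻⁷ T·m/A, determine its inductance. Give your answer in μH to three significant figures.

For a thin toroid, L = μ₀N²A/(2πR).
L = (4π×10⁻⁷)(743)²(2.940×10^-4) / (2π×0.217 m) = 1.496×10^-4 H.

L ≈ 150 μH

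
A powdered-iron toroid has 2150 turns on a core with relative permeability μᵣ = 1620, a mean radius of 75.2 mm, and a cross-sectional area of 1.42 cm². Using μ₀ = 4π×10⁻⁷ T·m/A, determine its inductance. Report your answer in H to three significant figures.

L ≈ 2.83 H

For a thin toroid, L = μ₀μᵣN²A/(2πR).
L = (4π×10⁻⁷)(1620)(2150)²(1.420×10^-4) / (2π×7.520×10^-2 m) = 2.828 H.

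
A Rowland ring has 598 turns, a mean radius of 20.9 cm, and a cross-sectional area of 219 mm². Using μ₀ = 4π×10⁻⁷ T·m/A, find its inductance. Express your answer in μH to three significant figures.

For a thin toroid, L = μ₀N²A/(2πR).
L = (4π×10⁻⁷)(598)²(2.190×10^-4) / (2π×0.209 m) = 7.494×10^-5 H.

L ≈ 74.9 μH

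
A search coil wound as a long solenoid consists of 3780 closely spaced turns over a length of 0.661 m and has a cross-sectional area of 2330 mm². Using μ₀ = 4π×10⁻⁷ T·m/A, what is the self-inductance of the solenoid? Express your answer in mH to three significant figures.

L ≈ 63.3 mH

A = 2330 mm² = 2.330×10^-3 m².
For a long solenoid, L = μ₀N²A/ℓ.
L = (4π×10⁻⁷)(3780)²(2.330×10^-3)/(0.661 m) = 6.329×10^-2 H.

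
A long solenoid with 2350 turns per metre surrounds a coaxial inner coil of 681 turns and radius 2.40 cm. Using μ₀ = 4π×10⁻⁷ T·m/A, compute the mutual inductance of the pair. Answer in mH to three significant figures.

M ≈ 3.64 mH

The outer solenoid produces a uniform field B₁ = μ₀n₁I₁ across the inner coil,
so the flux linkage is N₂Φ = N₂B₁A₂ = μ₀n₁N₂A₂·I₁, giving M = μ₀n₁N₂A₂.
A₂ = πr² = π(2.400×10^-2 m)² = 1.810×10^-3 m².
M = (4π×10⁻⁷)(2350)(681)(1.810×10^-3) = 3.639×10^-3 H.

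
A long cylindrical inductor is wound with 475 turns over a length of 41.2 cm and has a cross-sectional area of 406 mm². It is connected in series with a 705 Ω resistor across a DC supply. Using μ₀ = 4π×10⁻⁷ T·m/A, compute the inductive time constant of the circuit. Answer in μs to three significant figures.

τ ≈ 0.396 μs

A = 406 mm² = 4.060×10^-4 m².
L = μ₀N²A/ℓ = (4π×10⁻⁷)(475)²(4.060×10^-4)/(0.412) = 2.794×10^-4 H.
τ = L/R = (2.794×10^-4)/(705) = 3.963×10^-7 s.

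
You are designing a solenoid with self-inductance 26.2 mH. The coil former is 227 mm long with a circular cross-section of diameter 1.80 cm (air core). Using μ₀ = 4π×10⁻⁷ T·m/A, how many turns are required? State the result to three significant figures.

A = π(d/2)² = π(9.000×10^-3 m)² = 2.5447×10^-4 m².
From L = μ₀N²A/ℓ, N = √(Lℓ / (μ₀A)).
N = √[(2.620×10^-2)(0.227) / ((4π×10⁻⁷)×2.5447×10^-4)] = √(1.860×10^7) ≈ 4312.6.

N ≈ 4310 turns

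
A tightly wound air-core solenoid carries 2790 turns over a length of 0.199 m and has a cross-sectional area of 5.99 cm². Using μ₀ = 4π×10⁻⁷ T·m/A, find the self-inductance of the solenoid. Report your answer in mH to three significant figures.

A = 5.99 cm² = 5.990×10^-4 m².
For a long solenoid, L = μ₀N²A/ℓ.
L = (4π×10⁻⁷)(2790)²(5.990×10^-4)/(0.199 m) = 2.944×10^-2 H.

L ≈ 29.4 mH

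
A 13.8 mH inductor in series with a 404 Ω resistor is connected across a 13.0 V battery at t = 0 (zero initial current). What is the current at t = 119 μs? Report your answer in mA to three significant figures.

τ = L/R = 1.380×10^-2/404 = 3.416×10^-5 s; final current I_∞ = ε/R = 13.0/404 = 3.218×10^-2 A.
I(t) = I_∞(1 − e^(−t/τ)) with t/τ = 3.484.
I = (3.218×10^-2)(1 − e^(−3.484)) = 3.119×10^-2 A.

I ≈ 31.2 mA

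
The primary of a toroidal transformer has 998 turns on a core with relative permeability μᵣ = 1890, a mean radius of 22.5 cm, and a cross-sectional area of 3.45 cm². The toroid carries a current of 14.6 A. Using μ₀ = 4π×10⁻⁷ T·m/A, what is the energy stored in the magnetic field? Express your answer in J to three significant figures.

U ≈ 61.5 J

L = μ₀μᵣN²A/(2πR) = (4π×10⁻⁷)(1890)(998)²(3.450×10^-4)/(2π×0.225) = 0.5773 H.
U = ½LI² = ½(0.5773)(14.6)² = 61.53 J.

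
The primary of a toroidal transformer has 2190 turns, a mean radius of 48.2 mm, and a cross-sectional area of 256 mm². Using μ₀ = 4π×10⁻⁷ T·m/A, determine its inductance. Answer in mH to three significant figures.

For a thin toroid, L = μ₀N²A/(2πR).
L = (4π×10⁻⁷)(2190)²(2.560×10^-4) / (2π×4.820×10^-2 m) = 5.0946×10^-3 H.

L ≈ 5.09 mH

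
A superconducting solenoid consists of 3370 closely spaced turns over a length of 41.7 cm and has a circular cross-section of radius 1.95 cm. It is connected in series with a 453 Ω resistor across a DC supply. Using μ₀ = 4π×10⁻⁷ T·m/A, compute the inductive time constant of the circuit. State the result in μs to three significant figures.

A = πr² = π(1.950×10^-2 m)² = 1.1946×10^-3 m².
L = μ₀N²A/ℓ = (4π×10⁻⁷)(3370)²(1.1946×10^-3)/(0.417) = 4.088×10^-2 H.
τ = L/R = (4.088×10^-2)/(453) = 9.025×10^-5 s.

τ ≈ 90.3 μs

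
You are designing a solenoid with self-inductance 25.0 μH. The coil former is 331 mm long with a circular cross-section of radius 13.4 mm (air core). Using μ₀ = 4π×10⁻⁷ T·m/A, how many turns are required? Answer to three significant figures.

N ≈ 108 turns

A = πr² = π(1.340×10^-2 m)² = 5.641×10^-4 m².
From L = μ₀N²A/ℓ, N = √(Lℓ / (μ₀A)).
N = √[(2.500×10^-5)(0.331) / ((4π×10⁻⁷)×5.641×10^-4)] = √(1.167×10^4) ≈ 108.0.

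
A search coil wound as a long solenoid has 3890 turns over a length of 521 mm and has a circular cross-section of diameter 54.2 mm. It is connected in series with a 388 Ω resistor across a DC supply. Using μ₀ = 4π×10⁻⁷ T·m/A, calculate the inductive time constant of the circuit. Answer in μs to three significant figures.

τ ≈ 217 μs

A = π(d/2)² = π(2.710×10^-2 m)² = 2.307×10^-3 m².
L = μ₀N²A/ℓ = (4π×10⁻⁷)(3890)²(2.307×10^-3)/(0.521) = 8.421×10^-2 H.
τ = L/R = (8.421×10^-2)/(388) = 2.170×10^-4 s.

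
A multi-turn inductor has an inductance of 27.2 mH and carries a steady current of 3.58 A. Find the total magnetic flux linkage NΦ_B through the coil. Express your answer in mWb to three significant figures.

From L = NΦ_B/I, the flux linkage is NΦ_B = LI.
NΦ_B = (2.720×10^-2 H)(3.58 A) = 9.738×10^-2 Wb.

NΦ_B ≈ 97.4 mWb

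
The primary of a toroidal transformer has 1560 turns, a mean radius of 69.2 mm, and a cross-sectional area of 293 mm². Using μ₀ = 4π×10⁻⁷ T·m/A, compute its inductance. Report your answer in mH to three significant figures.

For a thin toroid, L = μ₀N²A/(2πR).
L = (4π×10⁻⁷)(1560)²(2.930×10^-4) / (2π×6.920×10^-2 m) = 2.061×10^-3 H.

L ≈ 2.06 mH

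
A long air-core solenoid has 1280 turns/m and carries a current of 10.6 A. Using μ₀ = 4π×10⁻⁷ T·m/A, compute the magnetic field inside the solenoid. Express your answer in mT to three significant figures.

Inside a long solenoid, B = μ₀nI.
B = (4π×10⁻⁷)(1.280×10^3 m⁻¹)(10.6 A) = 1.705×10^-2 T.

B ≈ 17.1 mT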